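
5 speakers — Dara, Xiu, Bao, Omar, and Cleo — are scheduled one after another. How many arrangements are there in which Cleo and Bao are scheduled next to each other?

48

Place the 3 others and the Cleo-Bao pair as 4 objects in a line; the pair has 2 internal arrangements.
That gives 2 × 4! = 2 × 24 = 48.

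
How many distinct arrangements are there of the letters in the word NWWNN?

10

NWWNN has 5 letters with N appearing 3 times and W appearing twice.
Dividing 5! = 120 by 3!·2! = 12 for the repeated letters gives 10.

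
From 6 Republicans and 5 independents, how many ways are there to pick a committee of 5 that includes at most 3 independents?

Split by how many independents are chosen (0 through 3).
Sum: C(5,0)·C(6,5) + C(5,1)·C(6,4) + C(5,2)·C(6,3) + C(5,3)·C(6,2) = 6 + 75 + 200 + 150 = 431.

431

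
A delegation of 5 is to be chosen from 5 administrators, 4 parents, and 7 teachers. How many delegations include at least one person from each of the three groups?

With no constraint there are C(16,5) = 4368 possible selections.
Subtract selections that omit an entire group: no administrators → C(11,5) = 462; no parents → C(12,5) = 792; no teachers → C(9,5) = 126.
Add back selections omitting two groups (i.e. drawn from a single group): C(5,5) + C(4,5) + C(7,5) = 22.
By inclusion–exclusion: 4368 − 1380 + 22 = 3010.

3010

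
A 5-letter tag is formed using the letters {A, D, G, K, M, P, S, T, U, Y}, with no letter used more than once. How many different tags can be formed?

30240

This is a permutation of 5 out of 10: P(10,5) = 10!/5!.
That product is 10 × 9 × 8 × 7 × 6 = 30240.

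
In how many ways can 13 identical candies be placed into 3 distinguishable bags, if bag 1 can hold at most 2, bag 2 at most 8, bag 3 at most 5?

Ignoring the caps, the number of non-negative solutions to x_1+…+x_3 = 13 is C(15,2) = 105.
Subtract solutions that violate a single cap (substitute x_i' = x_i − (cap_i+1)): x_1 ≥ 3 gives C(12,2) = 66; x_2 ≥ 9 gives C(6,2) = 15; x_3 ≥ 6 gives C(9,2) = 36. Together 117.
Add back pairs where two caps are both exceeded: 3 + 15 + 0 = 18.
By inclusion–exclusion the count is 105 − 117 + 18 = 6.

6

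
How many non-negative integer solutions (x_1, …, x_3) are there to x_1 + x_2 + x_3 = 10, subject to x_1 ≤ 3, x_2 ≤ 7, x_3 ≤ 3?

Without the upper bounds there are C(12,2) = 66 ways to split 10 among 3 variables.
Subtract solutions that violate a single cap (substitute x_i' = x_i − (cap_i+1)): x_1 ≥ 4 gives C(8,2) = 28; x_2 ≥ 8 gives C(4,2) = 6; x_3 ≥ 4 gives C(8,2) = 28. Together 62.
Add back pairs where two caps are both exceeded: 0 + 6 + 0 = 6.
By inclusion–exclusion the count is 66 − 62 + 6 = 10.

10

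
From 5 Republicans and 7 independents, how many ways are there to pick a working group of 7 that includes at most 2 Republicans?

Split by how many Republicans are chosen (0 through 2).
Sum: C(5,0)·C(7,7) + C(5,1)·C(7,6) + C(5,2)·C(7,5) = 1 + 35 + 210 = 246.

246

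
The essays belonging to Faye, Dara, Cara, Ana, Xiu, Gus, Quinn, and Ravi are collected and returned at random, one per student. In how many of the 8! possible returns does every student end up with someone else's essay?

Count assignments avoiding every fixed point. For any j of the 8 students fixed to their own essay, the other 8−j can be arranged in (8−j)! ways.
By inclusion–exclusion this is Σ_{j=0}^{8} (−1)^j C(8,j)·(8−j)!.
Computing: 40320 − 40320 + 20160 − 6720 + 1680 − 336 + 56 − 8 + 1 = 14833.

14833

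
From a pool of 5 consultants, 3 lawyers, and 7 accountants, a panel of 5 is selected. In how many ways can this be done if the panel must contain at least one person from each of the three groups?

1925

Total 5-person selections from all 15: C(15,5) = 3003.
Subtract selections that omit an entire group: no consultants → C(10,5) = 252; no lawyers → C(12,5) = 792; no accountants → C(8,5) = 56.
Add back selections omitting two groups (i.e. drawn from a single group): C(5,5) + C(3,5) + C(7,5) = 22.
By inclusion–exclusion: 3003 − 1100 + 22 = 1925.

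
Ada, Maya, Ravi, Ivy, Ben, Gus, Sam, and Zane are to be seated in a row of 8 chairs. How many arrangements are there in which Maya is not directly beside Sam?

There are 8! = 40320 arrangements in all. If Maya and Sam are adjacent, merging them into one block gives 2·(7)! = 10080 arrangements.
So 40320 − 10080 = 30240 arrangements keep them apart.

30240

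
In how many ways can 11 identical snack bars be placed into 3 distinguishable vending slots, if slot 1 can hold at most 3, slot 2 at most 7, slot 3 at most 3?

Ignoring the caps, the number of non-negative solutions to x_1+…+x_3 = 11 is C(13,2) = 78.
Subtract solutions that violate a single cap (substitute x_i' = x_i − (cap_i+1)): x_1 ≥ 4 gives C(9,2) = 36; x_2 ≥ 8 gives C(5,2) = 10; x_3 ≥ 4 gives C(9,2) = 36. Together 82.
Add back pairs where two caps are both exceeded: 0 + 10 + 0 = 10.
By inclusion–exclusion the count is 78 − 82 + 10 = 6.

6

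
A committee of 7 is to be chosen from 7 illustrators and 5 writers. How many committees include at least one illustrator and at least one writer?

791

Unrestricted: C(12,7) = 792 ways to pick any 7 of the 12.
Selections missing a whole group: no illustrators → C(5,7) = 0; no writers → C(7,7) = 1.
Both groups omitted at once is impossible, so 792 − 1 = 791.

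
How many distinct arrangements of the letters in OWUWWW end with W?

20

Fix W in the last position and arrange the remaining 5 letters.
Those 5 letters have W appearing 3 times, giving (5)!/(3!) = 20.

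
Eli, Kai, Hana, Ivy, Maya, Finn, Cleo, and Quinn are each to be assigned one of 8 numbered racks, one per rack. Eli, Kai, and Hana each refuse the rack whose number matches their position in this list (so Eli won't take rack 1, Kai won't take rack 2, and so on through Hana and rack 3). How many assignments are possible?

27240

Let Aᵢ (for i ∈ {1, 2, 3}) be the placements that put person i in their forbidden rack. Any j of these fix j positions, leaving (8−j)! ways to fill the rest, and there are C(3,j) ways to pick which j.
By inclusion–exclusion, the number of valid placements is Σ_{j=0}^{3} (−1)^j C(3,j)·(8−j)!.
Computing: 40320 − 15120 + 2160 − 120 = 27240.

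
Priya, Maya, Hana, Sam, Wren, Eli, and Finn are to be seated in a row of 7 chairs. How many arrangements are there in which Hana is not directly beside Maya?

There are 7! = 5040 arrangements in all. If Hana and Maya are adjacent, merging them into one block gives 2·(6)! = 1440 arrangements.
So 5040 − 1440 = 3600 arrangements keep them apart.

3600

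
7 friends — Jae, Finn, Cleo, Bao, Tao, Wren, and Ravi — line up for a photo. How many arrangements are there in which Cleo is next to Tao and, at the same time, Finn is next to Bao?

480

Treat {Cleo,Tao} as one block (2 orders) and {Finn,Bao} as another (2 orders).
That leaves 5 units to arrange: 2 × 2 × 5! = 4 × 120 = 480.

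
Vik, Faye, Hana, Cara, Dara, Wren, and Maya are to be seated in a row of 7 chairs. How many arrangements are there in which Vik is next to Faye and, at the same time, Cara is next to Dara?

Treat {Vik,Faye} as one block (2 orders) and {Cara,Dara} as another (2 orders).
That leaves 5 units to arrange: 2 × 2 × 5! = 4 × 120 = 480.

480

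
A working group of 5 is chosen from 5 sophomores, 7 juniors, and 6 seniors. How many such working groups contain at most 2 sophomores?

Split by how many sophomores are chosen (0 through 2).
Sum: C(5,0)·C(13,5) + C(5,1)·C(13,4) + C(5,2)·C(13,3) = 1287 + 3575 + 2860 = 7722.

7722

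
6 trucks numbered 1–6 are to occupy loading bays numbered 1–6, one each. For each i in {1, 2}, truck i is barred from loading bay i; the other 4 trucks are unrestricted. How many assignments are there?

504

Let Aᵢ (for i ∈ {1, 2}) be the placements that put truck i in its forbidden loading bay. Any j of these fix j positions, leaving (6−j)! ways to fill the rest, and there are C(2,j) ways to pick which j.
By inclusion–exclusion, the number of valid placements is Σ_{j=0}^{2} (−1)^j C(2,j)·(6−j)!.
Computing: 720 − 240 + 24 = 504.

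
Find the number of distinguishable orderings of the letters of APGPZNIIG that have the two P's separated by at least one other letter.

Total arrangements of APGPZNIIG: 9!/(2!·2!·2!) = 45360.
Arrangements with the P's together: treat PP as one letter, giving (8)!/(2!·2!) = 10080.
Hence 45360 − 10080 = 35280.

35280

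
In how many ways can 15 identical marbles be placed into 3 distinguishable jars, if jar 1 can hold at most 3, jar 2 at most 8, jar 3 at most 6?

6

By stars and bars, unrestricted non-negative solutions to x_1+…+x_3 = 15 number C(15+2,2) = 136.
Subtract solutions that violate a single cap (substitute x_i' = x_i − (cap_i+1)): x_1 ≥ 4 gives C(13,2) = 78; x_2 ≥ 9 gives C(8,2) = 28; x_3 ≥ 7 gives C(10,2) = 45. Together 151.
Add back pairs where two caps are both exceeded: 6 + 15 + 0 = 21.
By inclusion–exclusion the count is 136 − 151 + 21 = 6.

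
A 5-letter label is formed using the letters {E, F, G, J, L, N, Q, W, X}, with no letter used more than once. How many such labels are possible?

This is a permutation of 5 out of 9: P(9,5) = 9!/4!.
That product is 9 × 8 × 7 × 6 × 5 = 15120.

15120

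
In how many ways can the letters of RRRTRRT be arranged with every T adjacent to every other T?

Treat the 2 copies of T as a single block. The multiset to arrange is then {TT, R, R, R, R, R}, 6 items in all.
That gives (6)!/(5!) = 6 arrangements.

6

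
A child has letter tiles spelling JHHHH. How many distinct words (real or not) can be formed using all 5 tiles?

5

JHHHH has 5 letters with H appearing 4 times.
The number of distinct arrangements is 5!/(4!) = 120/24 = 5.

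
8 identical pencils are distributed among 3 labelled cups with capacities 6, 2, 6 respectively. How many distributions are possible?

18

By stars and bars, unrestricted non-negative solutions to x_1+…+x_3 = 8 number C(8+2,2) = 45.
Subtract solutions that violate a single cap (substitute x_i' = x_i − (cap_i+1)): x_1 ≥ 7 gives C(3,2) = 3; x_2 ≥ 3 gives C(7,2) = 21; x_3 ≥ 7 gives C(3,2) = 3. Together 27.
No two caps can be exceeded simultaneously, so the pair terms are all 0.
By inclusion–exclusion the count is 45 − 27 + 0 = 18.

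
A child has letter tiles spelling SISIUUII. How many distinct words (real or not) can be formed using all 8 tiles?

Letter multiplicities in SISIUUII: I×4, S×2, U×2.
Dividing 8! = 40320 by 4!·2!·2! = 96 for the repeated letters gives 420.

420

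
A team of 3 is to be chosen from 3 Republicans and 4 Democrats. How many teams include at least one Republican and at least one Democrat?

30

Total 3-person selections from all 7: C(7,3) = 35.
Subtract selections that omit an entire group: no Republicans → C(4,3) = 4; no Democrats → C(3,3) = 1.
Both groups omitted at once is impossible, so 35 − 5 = 30.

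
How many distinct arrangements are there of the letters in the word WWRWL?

WWRWL has 5 letters with W appearing 3 times.
Dividing 5! = 120 by 3! = 6 for the repeated letters gives 20.

20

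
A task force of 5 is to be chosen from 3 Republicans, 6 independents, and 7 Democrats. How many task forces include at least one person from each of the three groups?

2730

Total 5-person selections from all 16: C(16,5) = 4368.
Subtract selections that omit an entire group: no Republicans → C(13,5) = 1287; no independents → C(10,5) = 252; no Democrats → C(9,5) = 126.
Add back selections omitting two groups (i.e. drawn from a single group): C(3,5) + C(6,5) + C(7,5) = 27.
By inclusion–exclusion: 4368 − 1665 + 27 = 2730.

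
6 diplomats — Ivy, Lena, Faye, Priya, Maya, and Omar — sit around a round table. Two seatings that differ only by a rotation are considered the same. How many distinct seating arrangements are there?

Fix one person's seat to break rotational symmetry; the remaining 5 people can be arranged in (5)! = 120 ways.

120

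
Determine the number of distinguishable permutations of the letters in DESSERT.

1260

The 7 letters of DESSERT have repeats: E appearing twice and S appearing twice.
Dividing 7! = 5040 by 2!·2! = 4 for the repeated letters gives 1260.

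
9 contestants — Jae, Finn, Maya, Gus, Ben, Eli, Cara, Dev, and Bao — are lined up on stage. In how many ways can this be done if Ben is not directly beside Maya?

282240

There are 9! = 362880 arrangements in all. If Ben and Maya are adjacent, merging them into one block gives 2·(8)! = 80640 arrangements.
Complementary counting: 362880 − 80640 = 282240.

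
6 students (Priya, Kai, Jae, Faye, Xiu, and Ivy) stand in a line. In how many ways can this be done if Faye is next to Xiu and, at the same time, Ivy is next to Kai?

96

Treat {Faye,Xiu} as one block (2 orders) and {Ivy,Kai} as another (2 orders).
That leaves 4 units to arrange: 2 × 2 × 4! = 4 × 24 = 96.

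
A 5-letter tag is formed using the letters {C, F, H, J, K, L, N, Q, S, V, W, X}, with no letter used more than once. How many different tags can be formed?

Choose and order 5 of the 12 symbols: the first letter has 12 options, the next 11, and so on down to 8.
12 × 11 × 10 × 9 × 8 = 95040.

95040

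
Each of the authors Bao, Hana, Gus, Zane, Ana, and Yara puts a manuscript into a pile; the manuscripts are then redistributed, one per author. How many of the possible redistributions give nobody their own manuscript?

Let Aᵢ be the assignments in which author i gets their own manuscript. We want the size of the complement of A₁∪…∪A_6.
By inclusion–exclusion this is Σ_{j=0}^{6} (−1)^j C(6,j)·(6−j)!.
Computing: 720 − 720 + 360 − 120 + 30 − 6 + 1 = 265.

265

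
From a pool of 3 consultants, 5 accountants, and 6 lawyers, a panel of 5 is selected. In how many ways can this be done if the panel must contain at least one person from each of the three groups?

Unrestricted: C(14,5) = 2002 ways to pick any 5 of the 14.
Selections missing a whole group: no consultants → C(11,5) = 462; no accountants → C(9,5) = 126; no lawyers → C(8,5) = 56.
Add back selections omitting two groups (i.e. drawn from a single group): C(3,5) + C(5,5) + C(6,5) = 7.
By inclusion–exclusion: 2002 − 644 + 7 = 1365.

1365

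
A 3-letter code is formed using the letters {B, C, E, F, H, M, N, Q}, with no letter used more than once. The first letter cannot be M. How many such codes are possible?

The first letter has 8−1 = 7 choices (anything except M).
The remaining 2 letters are filled from the other 7 symbols without repetition: 7 × 6 = 42.
Total: 7 × 42 = 294.

294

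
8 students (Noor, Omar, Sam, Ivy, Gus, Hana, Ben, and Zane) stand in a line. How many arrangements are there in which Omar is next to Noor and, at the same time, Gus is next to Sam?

2880

Treat {Omar,Noor} as one block (2 orders) and {Gus,Sam} as another (2 orders).
That leaves 6 units to arrange: 2 × 2 × 6! = 4 × 720 = 2880.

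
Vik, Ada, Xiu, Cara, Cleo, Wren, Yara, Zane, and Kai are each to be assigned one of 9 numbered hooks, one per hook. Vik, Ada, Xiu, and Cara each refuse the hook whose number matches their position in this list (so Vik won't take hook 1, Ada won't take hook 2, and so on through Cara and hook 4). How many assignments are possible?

Let Aᵢ (for 1 ≤ i ≤ 4) be the placements that put person i in their forbidden hook. Any j of these fix j positions, leaving (9−j)! ways to fill the rest, and there are C(4,j) ways to pick which j.
By inclusion–exclusion, the number of valid placements is Σ_{j=0}^{4} (−1)^j C(4,j)·(9−j)!.
Computing: 362880 − 161280 + 30240 − 2880 + 120 = 229080.

229080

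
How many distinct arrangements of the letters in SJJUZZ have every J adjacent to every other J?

60

Treat the 2 copies of J as a single block. The multiset to arrange is then {JJ, S, U, Z, Z}, 5 items in all.
That gives (5)!/(2!) = 60 arrangements.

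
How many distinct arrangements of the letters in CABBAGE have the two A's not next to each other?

900

There are 7!/(2!·2!) = 1260 arrangements of CABBAGE in total.
Arrangements with the A's together: treat AA as one letter, giving (6)!/(2!) = 360.
Hence 1260 − 360 = 900.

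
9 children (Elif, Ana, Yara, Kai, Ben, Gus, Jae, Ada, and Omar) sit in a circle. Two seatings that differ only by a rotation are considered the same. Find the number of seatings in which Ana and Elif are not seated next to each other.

All circular seatings of 9 people number (8)! = 40320.
Those with Ana next to Elif: fuse the pair into one unit and seat 8 units around a circle — 2·(7)! = 10080.
Subtracting, 40320 − 10080 = 30240.

30240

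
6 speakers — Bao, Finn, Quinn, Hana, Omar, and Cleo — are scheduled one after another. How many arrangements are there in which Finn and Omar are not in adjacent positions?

There are 6! = 720 arrangements in all. If Finn and Omar are adjacent, merging them into one block gives 2·(5)! = 240 arrangements.
So 720 − 240 = 480 arrangements keep them apart.

480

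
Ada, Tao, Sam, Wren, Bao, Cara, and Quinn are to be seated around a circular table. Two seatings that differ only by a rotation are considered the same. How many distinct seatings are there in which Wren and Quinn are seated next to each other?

Treat {Wren, Quinn} as one unit (2 internal orders) and seat the resulting 6 units around the table: (5)! circular arrangements.
So 2 × (5)! = 2 × 120 = 240.

240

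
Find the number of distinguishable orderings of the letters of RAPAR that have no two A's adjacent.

Total arrangements of RAPAR: 5!/(2!·2!) = 30.
If the two A's are adjacent, glue them into one block, leaving 4 items to arrange: (4)!/(2!) = 12 ways.
Hence 30 − 12 = 18.

18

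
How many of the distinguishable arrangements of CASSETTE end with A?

Fix A in the last position and arrange the remaining 7 letters.
Those 7 letters have E appearing twice, S appearing twice, and T appearing twice, giving (7)!/(2!·2!·2!) = 630.

630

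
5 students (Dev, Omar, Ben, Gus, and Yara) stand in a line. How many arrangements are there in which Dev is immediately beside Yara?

48

Place the 3 others and the Dev-Yara pair as 4 objects in a line; the pair has 2 internal arrangements.
That gives 2 × 4! = 2 × 24 = 48.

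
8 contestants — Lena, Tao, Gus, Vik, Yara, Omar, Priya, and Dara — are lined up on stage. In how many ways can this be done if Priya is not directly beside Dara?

There are 8! = 40320 arrangements in all. If Priya and Dara are adjacent, merging them into one block gives 2·(7)! = 10080 arrangements.
Complementary counting: 40320 − 10080 = 30240.

30240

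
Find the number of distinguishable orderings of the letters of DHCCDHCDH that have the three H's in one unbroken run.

Treat the 3 copies of H as a single block. The multiset to arrange is then {HHH, C, C, C, D, D, D}, 7 items in all.
That gives (7)!/(3!·3!) = 140 arrangements.

140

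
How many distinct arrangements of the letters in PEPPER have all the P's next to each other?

Treat the 3 copies of P as a single block. The multiset to arrange is then {PPP, E, E, R}, 4 items in all.
That gives (4)!/(2!) = 12 arrangements.

12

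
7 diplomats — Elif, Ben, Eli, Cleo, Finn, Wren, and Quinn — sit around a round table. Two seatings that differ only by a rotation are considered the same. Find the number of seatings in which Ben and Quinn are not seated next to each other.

480

Without the restriction there are (6)! = 720 seatings.
Seatings with Ben beside Quinn: treat them as a block with 2 internal orders, giving 2 × (5)! = 240.
Subtracting, 720 − 240 = 480.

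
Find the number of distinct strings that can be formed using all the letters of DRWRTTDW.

2520

The 8 letters of DRWRTTDW have repeats: D appearing twice, R appearing twice, T appearing twice, and W appearing twice.
The number of distinct arrangements is 8!/(2!·2!·2!·2!) = 40320/16 = 2520.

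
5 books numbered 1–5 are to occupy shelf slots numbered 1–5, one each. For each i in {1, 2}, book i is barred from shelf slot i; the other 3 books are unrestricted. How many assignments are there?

Let Aᵢ (for i ∈ {1, 2}) be the placements that put book i in its forbidden shelf slot. Any j of these fix j positions, leaving (5−j)! ways to fill the rest, and there are C(2,j) ways to pick which j.
By inclusion–exclusion, the number of valid placements is Σ_{j=0}^{2} (−1)^j C(2,j)·(5−j)!.
Computing: 120 − 48 + 6 = 78.

78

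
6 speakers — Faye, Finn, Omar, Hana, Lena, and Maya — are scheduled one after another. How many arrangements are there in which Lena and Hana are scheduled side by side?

Treat {Lena, Hana} as a single unit. There are 5 units to order, and the pair itself can be ordered 2 ways.
So the count is 2·(5)! = 240.

240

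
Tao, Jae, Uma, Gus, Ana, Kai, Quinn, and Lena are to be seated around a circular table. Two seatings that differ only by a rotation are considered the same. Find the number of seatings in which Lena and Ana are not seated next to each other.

3600

Without the restriction there are (7)! = 5040 seatings.
Those with Lena next to Ana: fuse the pair into one unit and seat 7 units around a circle — 2·(6)! = 1440.
Subtracting, 5040 − 1440 = 3600.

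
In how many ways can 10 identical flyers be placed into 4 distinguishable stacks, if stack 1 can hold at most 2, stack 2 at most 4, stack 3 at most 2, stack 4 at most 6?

Ignoring the caps, the number of non-negative solutions to x_1+…+x_4 = 10 is C(13,3) = 286.
Subtract solutions that violate a single cap (substitute x_i' = x_i − (cap_i+1)): x_1 ≥ 3 gives C(10,3) = 120; x_2 ≥ 5 gives C(8,3) = 56; x_3 ≥ 3 gives C(10,3) = 120; x_4 ≥ 7 gives C(6,3) = 20. Together 316.
Add back pairs where two caps are both exceeded: 10 + 35 + 1 + 10 + 0 + 1 = 57.
By inclusion–exclusion the count is 286 − 316 + 57 = 27.

27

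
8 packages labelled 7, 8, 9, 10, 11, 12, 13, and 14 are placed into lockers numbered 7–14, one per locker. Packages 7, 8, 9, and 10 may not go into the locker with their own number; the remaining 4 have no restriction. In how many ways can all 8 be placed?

24024

Let Aᵢ (for 7 ≤ i ≤ 10) be the placements that put package i in its forbidden locker. Any j of these fix j positions, leaving (8−j)! ways to fill the rest, and there are C(4,j) ways to pick which j.
By inclusion–exclusion, the number of valid placements is Σ_{j=0}^{4} (−1)^j C(4,j)·(8−j)!.
Computing: 40320 − 20160 + 4320 − 480 + 24 = 24024.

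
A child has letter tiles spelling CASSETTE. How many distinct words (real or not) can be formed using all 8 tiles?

Letter multiplicities in CASSETTE: A×1, C×1, E×2, S×2, T×2.
Dividing 8! = 40320 by 2!·2!·2! = 8 for the repeated letters gives 5040.

5040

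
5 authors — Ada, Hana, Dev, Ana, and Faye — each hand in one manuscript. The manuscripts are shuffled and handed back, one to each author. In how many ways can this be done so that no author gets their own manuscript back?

44

Count assignments avoiding every fixed point. For any j of the 5 authors fixed to their own manuscript, the other 5−j can be arranged in (5−j)! ways.
By inclusion–exclusion this is Σ_{j=0}^{5} (−1)^j C(5,j)·(5−j)!.
Computing: 120 − 120 + 60 − 20 + 5 − 1 = 44.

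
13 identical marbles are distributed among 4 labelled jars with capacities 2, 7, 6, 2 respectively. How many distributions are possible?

27

Ignoring the caps, the number of non-negative solutions to x_1+…+x_4 = 13 is C(16,3) = 560.
Subtract solutions that violate a single cap (substitute x_i' = x_i − (cap_i+1)): x_1 ≥ 3 gives C(13,3) = 286; x_2 ≥ 8 gives C(8,3) = 56; x_3 ≥ 7 gives C(9,3) = 84; x_4 ≥ 3 gives C(13,3) = 286. Together 712.
Add back pairs where two caps are both exceeded: 10 + 20 + 120 + 0 + 10 + 20 = 180.
Subtract triples: 0 + 0 + 1 + 0 = 1.
By inclusion–exclusion the count is 560 − 712 + 180 − 1 = 27.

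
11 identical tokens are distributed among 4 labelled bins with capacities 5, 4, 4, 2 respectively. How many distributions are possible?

Ignoring the caps, the number of non-negative solutions to x_1+…+x_4 = 11 is C(14,3) = 364.
Subtract solutions that violate a single cap (substitute x_i' = x_i − (cap_i+1)): x_1 ≥ 6 gives C(8,3) = 56; x_2 ≥ 5 gives C(9,3) = 84; x_3 ≥ 5 gives C(9,3) = 84; x_4 ≥ 3 gives C(11,3) = 165. Together 389.
Add back pairs where two caps are both exceeded: 1 + 1 + 10 + 4 + 20 + 20 = 56.
By inclusion–exclusion the count is 364 − 389 + 56 = 31.

31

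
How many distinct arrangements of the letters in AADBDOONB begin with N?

2520

Fix N in the first position and arrange the remaining 8 letters.
Those 8 letters have A appearing twice, B appearing twice, D appearing twice, and O appearing twice, giving (8)!/(2!·2!·2!·2!) = 2520.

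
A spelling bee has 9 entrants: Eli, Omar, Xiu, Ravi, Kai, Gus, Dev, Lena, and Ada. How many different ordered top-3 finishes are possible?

504

This is an ordered selection of 3 from 9: P(9,3).
That gives 9 × 8 × 7 = 504.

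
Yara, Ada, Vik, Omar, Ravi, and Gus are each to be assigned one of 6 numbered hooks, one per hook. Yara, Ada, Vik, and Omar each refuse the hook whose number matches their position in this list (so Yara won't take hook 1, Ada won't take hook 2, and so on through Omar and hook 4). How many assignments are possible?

Let Aᵢ (for 1 ≤ i ≤ 4) be the placements that put person i in their forbidden hook. Any j of these fix j positions, leaving (6−j)! ways to fill the rest, and there are C(4,j) ways to pick which j.
By inclusion–exclusion, the number of valid placements is Σ_{j=0}^{4} (−1)^j C(4,j)·(6−j)!.
Computing: 720 − 480 + 144 − 24 + 2 = 362.

362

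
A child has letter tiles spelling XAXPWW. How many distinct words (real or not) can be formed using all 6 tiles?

The 6 letters of XAXPWW have repeats: W appearing twice and X appearing twice.
Dividing 6! = 720 by 2!·2! = 4 for the repeated letters gives 180.

180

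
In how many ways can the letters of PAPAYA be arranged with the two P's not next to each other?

Total arrangements of PAPAYA: 6!/(3!·2!) = 60.
If the two P's are adjacent, glue them into one block, leaving 5 items to arrange: (5)!/(3!) = 20 ways.
Hence 60 − 20 = 40.

40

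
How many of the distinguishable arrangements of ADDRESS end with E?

With the last slot taken by E, it remains to arrange the other 6 letters (ADDRSS).
Those 6 letters have D appearing twice and S appearing twice, giving (6)!/(2!·2!) = 180.

180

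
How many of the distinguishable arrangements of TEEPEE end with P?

5

Fix P in the last position and arrange the remaining 5 letters.
Those 5 letters have E appearing 4 times, giving (5)!/(4!) = 5.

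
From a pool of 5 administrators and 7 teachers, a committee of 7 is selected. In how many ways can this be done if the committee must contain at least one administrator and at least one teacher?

With no constraint there are C(12,7) = 792 possible selections.
Selections missing a whole group: no administrators → C(7,7) = 1; no teachers → C(5,7) = 0.
Both groups omitted at once is impossible, so 792 − 1 = 791.

791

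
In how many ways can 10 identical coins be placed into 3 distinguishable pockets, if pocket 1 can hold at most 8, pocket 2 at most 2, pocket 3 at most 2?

Without the upper bounds there are C(12,2) = 66 ways to split 10 among 3 pockets.
Subtract solutions that violate a single cap (substitute x_i' = x_i − (cap_i+1)): x_1 ≥ 9 gives C(3,2) = 3; x_2 ≥ 3 gives C(9,2) = 36; x_3 ≥ 3 gives C(9,2) = 36. Together 75.
Add back pairs where two caps are both exceeded: 0 + 0 + 15 = 15.
By inclusion–exclusion the count is 66 − 75 + 15 = 6.

6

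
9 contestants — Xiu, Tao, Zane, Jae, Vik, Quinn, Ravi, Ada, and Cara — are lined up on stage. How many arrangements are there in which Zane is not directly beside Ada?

282240

There are 9! = 362880 arrangements in all. If Zane and Ada are adjacent, merging them into one block gives 2·(8)! = 80640 arrangements.
Complementary counting: 362880 − 80640 = 282240.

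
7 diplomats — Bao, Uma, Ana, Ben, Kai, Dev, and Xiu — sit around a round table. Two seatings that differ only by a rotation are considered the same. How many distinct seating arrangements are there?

Fix one person's seat to break rotational symmetry; the remaining 6 people can be arranged in (6)! = 720 ways.

720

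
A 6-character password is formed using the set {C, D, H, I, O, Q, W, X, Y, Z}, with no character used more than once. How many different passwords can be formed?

151200

Choose and order 6 of the 10 symbols: the first character has 10 options, the next 9, and so on down to 5.
10 × 9 × 8 × 7 × 6 × 5 = 151200.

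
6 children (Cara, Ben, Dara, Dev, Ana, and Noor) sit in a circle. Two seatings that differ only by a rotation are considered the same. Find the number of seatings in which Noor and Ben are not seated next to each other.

All circular seatings of 6 people number (5)! = 120.
Those with Noor next to Ben: fuse the pair into one unit and seat 5 units around a circle — 2·(4)! = 48.
Subtracting, 120 − 48 = 72.

72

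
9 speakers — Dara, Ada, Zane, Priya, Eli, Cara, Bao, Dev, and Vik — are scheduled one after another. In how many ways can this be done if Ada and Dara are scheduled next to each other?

80640

Treat {Ada, Dara} as a single unit. There are 8 units to order, and the pair itself can be ordered 2 ways.
So the count is 2·(8)! = 80640.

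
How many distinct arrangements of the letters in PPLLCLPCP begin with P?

Fix P in the first position and arrange the remaining 8 letters.
Those 8 letters have C appearing twice, L appearing 3 times, and P appearing 3 times, giving (8)!/(3!·3!·2!) = 560.

560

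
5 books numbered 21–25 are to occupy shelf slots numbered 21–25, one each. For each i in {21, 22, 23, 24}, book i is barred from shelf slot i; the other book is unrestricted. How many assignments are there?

Let Aᵢ (for 21 ≤ i ≤ 24) be the placements that put book i in its forbidden shelf slot. Any j of these fix j positions, leaving (5−j)! ways to fill the rest, and there are C(4,j) ways to pick which j.
By inclusion–exclusion, the number of valid placements is Σ_{j=0}^{4} (−1)^j C(4,j)·(5−j)!.
Computing: 120 − 96 + 36 − 8 + 1 = 53.

53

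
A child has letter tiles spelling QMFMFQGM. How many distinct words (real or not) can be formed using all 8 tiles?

QMFMFQGM has 8 letters with F appearing twice, M appearing 3 times, and Q appearing twice.
Dividing 8! = 40320 by 3!·2!·2! = 24 for the repeated letters gives 1680.

1680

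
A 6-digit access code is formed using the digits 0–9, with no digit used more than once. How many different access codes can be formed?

151200

This is a permutation of 6 out of 10: P(10,6) = 10!/4!.
10 × 9 × 8 × 7 × 6 × 5 = 151200.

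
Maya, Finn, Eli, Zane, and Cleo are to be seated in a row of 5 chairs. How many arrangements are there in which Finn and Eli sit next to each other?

48

Treat {Finn, Eli} as a single unit. There are 4 units to order, and the pair itself can be ordered 2 ways.
That gives 2 × 4! = 2 × 24 = 48.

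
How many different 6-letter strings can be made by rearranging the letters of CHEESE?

Letter multiplicities in CHEESE: C×1, E×3, H×1, S×1.
Dividing 6! = 720 by 3! = 6 for the repeated letters gives 120.

120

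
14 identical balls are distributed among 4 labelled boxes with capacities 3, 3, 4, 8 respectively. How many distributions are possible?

33

Without the upper bounds there are C(17,3) = 680 ways to split 14 among 4 boxes.
Subtract solutions that violate a single cap (substitute x_i' = x_i − (cap_i+1)): x_1 ≥ 4 gives C(13,3) = 286; x_2 ≥ 4 gives C(13,3) = 286; x_3 ≥ 5 gives C(12,3) = 220; x_4 ≥ 9 gives C(8,3) = 56. Together 848.
Add back pairs where two caps are both exceeded: 84 + 56 + 4 + 56 + 4 + 1 = 205.
Subtract triples: 4 + 0 + 0 + 0 = 4.
By inclusion–exclusion the count is 680 − 848 + 205 − 4 = 33.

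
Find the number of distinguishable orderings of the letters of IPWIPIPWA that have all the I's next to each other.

420

Treat the 3 copies of I as a single block. The multiset to arrange is then {III, A, P, P, P, W, W}, 7 items in all.
That gives (7)!/(3!·2!) = 420 arrangements.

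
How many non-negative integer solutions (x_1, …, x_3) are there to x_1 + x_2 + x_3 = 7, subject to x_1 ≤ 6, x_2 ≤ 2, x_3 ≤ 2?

8

Without the upper bounds there are C(9,2) = 36 ways to split 7 among 3 variables.
Subtract solutions that violate a single cap (substitute x_i' = x_i − (cap_i+1)): x_1 ≥ 7 gives C(2,2) = 1; x_2 ≥ 3 gives C(6,2) = 15; x_3 ≥ 3 gives C(6,2) = 15. Together 31.
Add back pairs where two caps are both exceeded: 0 + 0 + 3 = 3.
By inclusion–exclusion the count is 36 − 31 + 3 = 8.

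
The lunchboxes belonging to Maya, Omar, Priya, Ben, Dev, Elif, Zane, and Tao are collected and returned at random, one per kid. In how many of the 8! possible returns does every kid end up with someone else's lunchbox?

14833

This is the derangement count D_8: permutations of 8 items with no fixed point.
By inclusion–exclusion this is Σ_{j=0}^{8} (−1)^j C(8,j)·(8−j)!.
Computing: 40320 − 40320 + 20160 − 6720 + 1680 − 336 + 56 − 8 + 1 = 14833.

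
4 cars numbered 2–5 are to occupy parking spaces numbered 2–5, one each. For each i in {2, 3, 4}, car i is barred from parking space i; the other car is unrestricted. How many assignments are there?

11

Let Aᵢ (for i ∈ {2, 3, 4}) be the placements that put car i in its forbidden parking space. Any j of these fix j positions, leaving (4−j)! ways to fill the rest, and there are C(3,j) ways to pick which j.
By inclusion–exclusion, the number of valid placements is Σ_{j=0}^{3} (−1)^j C(3,j)·(4−j)!.
Computing: 24 − 18 + 6 − 1 = 11.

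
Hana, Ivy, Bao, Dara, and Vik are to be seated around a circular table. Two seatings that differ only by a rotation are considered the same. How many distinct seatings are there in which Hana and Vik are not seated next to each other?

Without the restriction there are (4)! = 24 seatings.
Seatings with Hana beside Vik: treat them as a block with 2 internal orders, giving 2 × (3)! = 12.
Subtracting, 24 − 12 = 12.

12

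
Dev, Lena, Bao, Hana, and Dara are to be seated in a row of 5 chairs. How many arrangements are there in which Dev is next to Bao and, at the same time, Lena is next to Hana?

Treat {Dev,Bao} as one block (2 orders) and {Lena,Hana} as another (2 orders).
That leaves 3 units to arrange: 2 × 2 × 3! = 4 × 6 = 24.

24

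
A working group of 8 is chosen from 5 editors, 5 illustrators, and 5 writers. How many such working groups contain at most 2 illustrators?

2745

Split by how many illustrators are chosen (0 through 2).
Sum: C(5,0)·C(10,8) + C(5,1)·C(10,7) + C(5,2)·C(10,6) = 45 + 600 + 2100 = 2745.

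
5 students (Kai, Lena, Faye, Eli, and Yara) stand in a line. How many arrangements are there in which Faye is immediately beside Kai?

48

Glue Faye and Kai into one block (2 internal orders), leaving 4 units to arrange in a row.
That gives 2 × 4! = 2 × 24 = 48.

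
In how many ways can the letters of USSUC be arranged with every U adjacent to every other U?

Treat the 2 copies of U as a single block. The multiset to arrange is then {UU, C, S, S}, 4 items in all.
That gives (4)!/(2!) = 12 arrangements.

12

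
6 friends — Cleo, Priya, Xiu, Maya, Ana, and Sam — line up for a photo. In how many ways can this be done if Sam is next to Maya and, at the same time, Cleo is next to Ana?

96

Treat {Sam,Maya} as one block (2 orders) and {Cleo,Ana} as another (2 orders).
That leaves 4 units to arrange: 2 × 2 × 4! = 4 × 24 = 96.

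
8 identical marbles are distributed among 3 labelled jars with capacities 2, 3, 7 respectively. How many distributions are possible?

Without the upper bounds there are C(10,2) = 45 ways to split 8 among 3 jars.
Subtract solutions that violate a single cap (substitute x_i' = x_i − (cap_i+1)): x_1 ≥ 3 gives C(7,2) = 21; x_2 ≥ 4 gives C(6,2) = 15; x_3 ≥ 8 gives C(2,2) = 1. Together 37.
Add back pairs where two caps are both exceeded: 3 + 0 + 0 = 3.
By inclusion–exclusion the count is 45 − 37 + 3 = 11.

11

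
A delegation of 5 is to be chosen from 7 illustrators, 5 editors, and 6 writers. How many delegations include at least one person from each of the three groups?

With no constraint there are C(18,5) = 8568 possible selections.
Selections missing a whole group: no illustrators → C(11,5) = 462; no editors → C(13,5) = 1287; no writers → C(12,5) = 792.
Add back selections omitting two groups (i.e. drawn from a single group): C(7,5) + C(5,5) + C(6,5) = 28.
By inclusion–exclusion: 8568 − 2541 + 28 = 6055.

6055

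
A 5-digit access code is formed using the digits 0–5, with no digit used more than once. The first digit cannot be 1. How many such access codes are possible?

600

The first digit has 6−1 = 5 choices (anything except 1).
The remaining 4 digits are filled from the other 5 symbols without repetition: 5 × 4 × 3 × 2 = 120.
Total: 5 × 120 = 600.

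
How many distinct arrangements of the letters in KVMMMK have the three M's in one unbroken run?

Treat the 3 copies of M as a single block. The multiset to arrange is then {MMM, K, K, V}, 4 items in all.
That gives (4)!/(2!) = 12 arrangements.

12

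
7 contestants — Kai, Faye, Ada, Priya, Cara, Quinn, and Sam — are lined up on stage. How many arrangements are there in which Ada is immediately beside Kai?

Glue Ada and Kai into one block (2 internal orders), leaving 6 units to arrange in a row.
That gives 2 × 6! = 2 × 720 = 1440.

1440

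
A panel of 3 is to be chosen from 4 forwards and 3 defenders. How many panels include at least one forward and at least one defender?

Total 3-person selections from all 7: C(7,3) = 35.
Subtract selections that omit an entire group: no forwards → C(3,3) = 1; no defenders → C(4,3) = 4.
Both groups omitted at once is impossible, so 35 − 5 = 30.

30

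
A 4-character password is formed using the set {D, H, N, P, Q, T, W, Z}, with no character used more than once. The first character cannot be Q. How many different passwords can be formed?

1470

The first character has 8−1 = 7 choices (anything except Q).
The remaining 3 characters are filled from the other 7 symbols without repetition: 7 × 6 × 5 = 210.
Total: 7 × 210 = 1470.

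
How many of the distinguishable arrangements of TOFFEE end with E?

Fix E in the last position and arrange the remaining 5 letters.
Those 5 letters have F appearing twice, giving (5)!/(2!) = 60.

60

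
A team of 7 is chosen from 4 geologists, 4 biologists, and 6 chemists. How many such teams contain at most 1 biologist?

Split by how many biologists are chosen (0 through 1).
Sum: C(4,0)·C(10,7) + C(4,1)·C(10,6) = 120 + 840 = 960.

960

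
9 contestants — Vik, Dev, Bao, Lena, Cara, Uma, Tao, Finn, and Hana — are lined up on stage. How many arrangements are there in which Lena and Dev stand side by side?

80640

Treat {Lena, Dev} as a single unit. There are 8 units to order, and the pair itself can be ordered 2 ways.
So the count is 2·(8)! = 80640.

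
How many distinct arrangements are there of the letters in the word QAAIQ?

30

Letter multiplicities in QAAIQ: A×2, I×1, Q×2.
Dividing 5! = 120 by 2!·2! = 4 for the repeated letters gives 30.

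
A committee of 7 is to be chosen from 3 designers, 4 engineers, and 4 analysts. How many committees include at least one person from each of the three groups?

320

Total 7-person selections from all 11: C(11,7) = 330.
Subtract selections that omit an entire group: no designers → C(8,7) = 8; no engineers → C(7,7) = 1; no analysts → C(7,7) = 1.
Add back selections omitting two groups (i.e. drawn from a single group): C(3,7) + C(4,7) + C(4,7) = 0.
By inclusion–exclusion: 330 − 10 + 0 = 320.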